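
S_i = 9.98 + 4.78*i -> [9.98, 14.76, 19.54, 24.32, 29.1]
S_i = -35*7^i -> [-35, -245, -1715, -12005, -84035]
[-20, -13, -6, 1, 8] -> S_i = -20 + 7*i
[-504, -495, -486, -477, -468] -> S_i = -504 + 9*i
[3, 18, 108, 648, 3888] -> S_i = 3*6^i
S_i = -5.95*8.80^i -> [-5.95, -52.36, -460.77, -4054.76, -35681.87]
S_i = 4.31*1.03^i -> [4.31, 4.44, 4.57, 4.71, 4.85]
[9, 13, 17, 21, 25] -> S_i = 9 + 4*i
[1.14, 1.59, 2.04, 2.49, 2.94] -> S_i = 1.14 + 0.45*i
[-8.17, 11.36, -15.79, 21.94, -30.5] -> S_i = -8.17*(-1.39)^i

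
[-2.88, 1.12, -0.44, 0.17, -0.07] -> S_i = -2.88*(-0.39)^i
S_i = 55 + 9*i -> [55, 64, 73, 82, 91]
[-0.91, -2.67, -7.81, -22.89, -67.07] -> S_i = -0.91*2.93^i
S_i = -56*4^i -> [-56, -224, -896, -3584, -14336]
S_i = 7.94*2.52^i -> [7.94, 20.01, 50.42, 127.06, 320.2]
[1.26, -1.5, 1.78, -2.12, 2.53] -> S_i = 1.26*(-1.19)^i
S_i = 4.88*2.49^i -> [4.88, 12.15, 30.26, 75.34, 187.59]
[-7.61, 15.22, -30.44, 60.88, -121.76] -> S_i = -7.61*(-2.00)^i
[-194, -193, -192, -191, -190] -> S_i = -194 + 1*i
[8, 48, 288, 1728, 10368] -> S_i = 8*6^i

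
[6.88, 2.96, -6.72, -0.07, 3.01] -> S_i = Random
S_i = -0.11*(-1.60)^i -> [-0.11, 0.18, -0.28, 0.45, -0.72]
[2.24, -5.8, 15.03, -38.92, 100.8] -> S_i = 2.24*(-2.59)^i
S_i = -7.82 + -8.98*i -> [-7.82, -16.8, -25.78, -34.76, -43.74]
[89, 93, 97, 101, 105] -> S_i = 89 + 4*i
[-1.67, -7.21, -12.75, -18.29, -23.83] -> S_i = -1.67 + -5.54*i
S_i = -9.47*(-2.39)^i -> [-9.47, 22.63, -54.09, 129.28, -308.99]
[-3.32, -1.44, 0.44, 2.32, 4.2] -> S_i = -3.32 + 1.88*i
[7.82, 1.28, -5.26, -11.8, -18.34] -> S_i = 7.82 + -6.54*i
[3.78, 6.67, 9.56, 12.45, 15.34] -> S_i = 3.78 + 2.89*i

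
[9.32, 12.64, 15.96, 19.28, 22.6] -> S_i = 9.32 + 3.32*i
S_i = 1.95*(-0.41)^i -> [1.95, -0.8, 0.33, -0.13, 0.06]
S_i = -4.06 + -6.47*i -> [-4.06, -10.53, -17.0, -23.47, -29.94]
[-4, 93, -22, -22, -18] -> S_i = Random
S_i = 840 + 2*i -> [840, 842, 844, 846, 848]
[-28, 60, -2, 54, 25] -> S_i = Random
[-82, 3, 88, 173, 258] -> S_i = -82 + 85*i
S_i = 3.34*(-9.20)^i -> [3.34, -30.73, 282.7, -2600.82, 23927.52]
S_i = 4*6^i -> [4, 24, 144, 864, 5184]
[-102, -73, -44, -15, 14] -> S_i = -102 + 29*i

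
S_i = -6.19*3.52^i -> [-6.19, -21.79, -76.7, -269.97, -950.3]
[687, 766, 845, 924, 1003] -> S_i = 687 + 79*i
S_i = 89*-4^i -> [89, -356, 1424, -5696, 22784]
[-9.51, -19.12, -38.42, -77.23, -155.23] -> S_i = -9.51*2.01^i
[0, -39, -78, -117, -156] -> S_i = 0 + -39*i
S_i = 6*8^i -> [6, 48, 384, 3072, 24576]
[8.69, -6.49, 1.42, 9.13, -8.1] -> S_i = Random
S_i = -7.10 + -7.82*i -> [-7.1, -14.92, -22.74, -30.56, -38.38]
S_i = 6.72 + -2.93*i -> [6.72, 3.79, 0.86, -2.07, -5.0]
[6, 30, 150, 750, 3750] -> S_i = 6*5^i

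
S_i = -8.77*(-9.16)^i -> [-8.77, 80.33, -735.85, 6740.41, -61742.11]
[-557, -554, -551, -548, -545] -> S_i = -557 + 3*i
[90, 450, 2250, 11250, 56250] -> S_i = 90*5^i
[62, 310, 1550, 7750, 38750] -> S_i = 62*5^i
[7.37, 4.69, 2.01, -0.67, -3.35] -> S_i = 7.37 + -2.68*i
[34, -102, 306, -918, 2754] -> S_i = 34*-3^i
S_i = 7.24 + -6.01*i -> [7.24, 1.23, -4.78, -10.79, -16.8]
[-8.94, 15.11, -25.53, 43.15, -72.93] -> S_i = -8.94*(-1.69)^i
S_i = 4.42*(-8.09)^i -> [4.42, -35.76, 289.28, -2340.28, 18932.87]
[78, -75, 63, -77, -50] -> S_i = Random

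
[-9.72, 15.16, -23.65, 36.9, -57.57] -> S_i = -9.72*(-1.56)^i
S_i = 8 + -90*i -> [8, -82, -172, -262, -352]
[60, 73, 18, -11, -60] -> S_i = Random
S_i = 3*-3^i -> [3, -9, 27, -81, 243]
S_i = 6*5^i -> [6, 30, 150, 750, 3750]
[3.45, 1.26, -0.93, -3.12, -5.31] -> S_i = 3.45 + -2.19*i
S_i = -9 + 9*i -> [-9, 0, 9, 18, 27]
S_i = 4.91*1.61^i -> [4.91, 7.91, 12.73, 20.49, 32.99]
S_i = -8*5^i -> [-8, -40, -200, -1000, -5000]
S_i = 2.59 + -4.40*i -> [2.59, -1.81, -6.21, -10.61, -15.01]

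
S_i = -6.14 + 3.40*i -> [-6.14, -2.74, 0.66, 4.06, 7.46]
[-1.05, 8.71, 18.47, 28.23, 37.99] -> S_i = -1.05 + 9.76*i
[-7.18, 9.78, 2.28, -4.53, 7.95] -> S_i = Random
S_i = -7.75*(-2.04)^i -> [-7.75, 15.81, -32.25, 65.79, -134.22]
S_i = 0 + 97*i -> [0, 97, 194, 291, 388]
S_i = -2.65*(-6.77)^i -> [-2.65, 17.94, -121.46, 822.27, -5566.74]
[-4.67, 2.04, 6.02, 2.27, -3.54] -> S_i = Random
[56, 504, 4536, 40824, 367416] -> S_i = 56*9^i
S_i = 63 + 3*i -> [63, 66, 69, 72, 75]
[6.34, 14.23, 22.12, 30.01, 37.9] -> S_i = 6.34 + 7.89*i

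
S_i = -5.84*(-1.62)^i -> [-5.84, 9.46, -15.33, 24.83, -40.22]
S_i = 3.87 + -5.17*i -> [3.87, -1.3, -6.47, -11.64, -16.81]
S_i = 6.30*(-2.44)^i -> [6.3, -15.37, 37.51, -91.52, 223.31]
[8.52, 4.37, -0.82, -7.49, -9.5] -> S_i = Random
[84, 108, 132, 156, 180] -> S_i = 84 + 24*i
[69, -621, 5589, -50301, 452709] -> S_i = 69*-9^i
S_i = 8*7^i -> [8, 56, 392, 2744, 19208]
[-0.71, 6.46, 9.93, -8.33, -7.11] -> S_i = Random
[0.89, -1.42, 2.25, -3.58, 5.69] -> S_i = 0.89*(-1.59)^i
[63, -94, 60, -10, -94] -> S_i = Random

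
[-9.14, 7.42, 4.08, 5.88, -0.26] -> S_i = Random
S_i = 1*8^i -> [1, 8, 64, 512, 4096]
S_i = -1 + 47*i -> [-1, 46, 93, 140, 187]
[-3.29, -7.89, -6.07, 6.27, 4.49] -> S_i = Random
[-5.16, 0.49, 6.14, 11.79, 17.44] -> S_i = -5.16 + 5.65*i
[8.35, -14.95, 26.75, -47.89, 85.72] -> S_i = 8.35*(-1.79)^i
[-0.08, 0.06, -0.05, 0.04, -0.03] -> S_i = -0.08*(-0.79)^i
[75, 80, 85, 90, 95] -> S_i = 75 + 5*i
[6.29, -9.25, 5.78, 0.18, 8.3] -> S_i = Random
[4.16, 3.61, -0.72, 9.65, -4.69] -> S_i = Random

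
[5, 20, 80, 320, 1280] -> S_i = 5*4^i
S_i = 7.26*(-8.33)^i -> [7.26, -60.48, 503.76, -4196.35, 34955.59]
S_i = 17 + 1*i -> [17, 18, 19, 20, 21]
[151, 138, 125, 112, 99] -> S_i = 151 + -13*i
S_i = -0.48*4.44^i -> [-0.48, -2.13, -9.46, -42.01, -186.54]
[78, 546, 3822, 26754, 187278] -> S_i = 78*7^i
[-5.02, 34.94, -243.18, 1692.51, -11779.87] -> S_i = -5.02*(-6.96)^i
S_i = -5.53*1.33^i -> [-5.53, -7.35, -9.78, -13.01, -17.3]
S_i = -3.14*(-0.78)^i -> [-3.14, 2.45, -1.91, 1.49, -1.16]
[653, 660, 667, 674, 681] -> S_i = 653 + 7*i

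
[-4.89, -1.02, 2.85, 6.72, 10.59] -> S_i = -4.89 + 3.87*i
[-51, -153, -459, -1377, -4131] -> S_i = -51*3^i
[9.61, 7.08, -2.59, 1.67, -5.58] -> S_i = Random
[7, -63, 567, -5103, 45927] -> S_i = 7*-9^i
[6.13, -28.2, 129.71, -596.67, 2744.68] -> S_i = 6.13*(-4.60)^i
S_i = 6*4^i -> [6, 24, 96, 384, 1536]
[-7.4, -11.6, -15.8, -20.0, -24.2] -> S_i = -7.40 + -4.20*i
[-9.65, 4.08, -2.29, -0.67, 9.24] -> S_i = Random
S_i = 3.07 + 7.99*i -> [3.07, 11.06, 19.05, 27.04, 35.03]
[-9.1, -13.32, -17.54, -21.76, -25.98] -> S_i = -9.10 + -4.22*i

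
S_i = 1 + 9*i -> [1, 10, 19, 28, 37]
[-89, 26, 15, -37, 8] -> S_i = Random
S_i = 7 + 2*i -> [7, 9, 11, 13, 15]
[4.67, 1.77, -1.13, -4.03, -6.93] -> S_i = 4.67 + -2.90*i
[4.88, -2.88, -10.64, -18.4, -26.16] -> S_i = 4.88 + -7.76*i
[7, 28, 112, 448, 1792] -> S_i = 7*4^i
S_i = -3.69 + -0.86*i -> [-3.69, -4.55, -5.41, -6.27, -7.13]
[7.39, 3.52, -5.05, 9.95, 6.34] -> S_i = Random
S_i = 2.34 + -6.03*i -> [2.34, -3.69, -9.72, -15.75, -21.78]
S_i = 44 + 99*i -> [44, 143, 242, 341, 440]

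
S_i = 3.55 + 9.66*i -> [3.55, 13.21, 22.87, 32.53, 42.19]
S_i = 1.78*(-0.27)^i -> [1.78, -0.48, 0.13, -0.04, 0.01]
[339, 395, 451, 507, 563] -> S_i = 339 + 56*i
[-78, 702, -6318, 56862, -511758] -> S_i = -78*-9^i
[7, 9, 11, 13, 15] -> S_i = 7 + 2*i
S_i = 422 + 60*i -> [422, 482, 542, 602, 662]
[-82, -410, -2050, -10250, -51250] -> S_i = -82*5^i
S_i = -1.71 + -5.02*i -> [-1.71, -6.73, -11.75, -16.77, -21.79]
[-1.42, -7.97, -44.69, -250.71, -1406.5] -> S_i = -1.42*5.61^i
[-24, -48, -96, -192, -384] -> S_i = -24*2^i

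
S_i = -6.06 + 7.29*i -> [-6.06, 1.23, 8.52, 15.81, 23.1]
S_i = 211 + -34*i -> [211, 177, 143, 109, 75]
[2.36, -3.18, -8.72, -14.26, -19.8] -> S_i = 2.36 + -5.54*i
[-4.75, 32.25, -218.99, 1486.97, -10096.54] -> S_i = -4.75*(-6.79)^i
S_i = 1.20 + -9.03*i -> [1.2, -7.83, -16.86, -25.89, -34.92]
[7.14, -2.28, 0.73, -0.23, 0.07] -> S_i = 7.14*(-0.32)^i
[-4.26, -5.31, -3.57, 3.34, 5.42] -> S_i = Random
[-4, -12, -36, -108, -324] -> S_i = -4*3^i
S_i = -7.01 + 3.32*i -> [-7.01, -3.69, -0.37, 2.95, 6.27]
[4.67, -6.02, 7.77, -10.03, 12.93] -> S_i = 4.67*(-1.29)^i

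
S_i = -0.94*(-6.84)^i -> [-0.94, 6.43, -43.98, 300.81, -2057.56]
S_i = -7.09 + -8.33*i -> [-7.09, -15.42, -23.75, -32.08, -40.41]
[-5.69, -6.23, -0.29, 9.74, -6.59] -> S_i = Random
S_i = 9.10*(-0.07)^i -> [9.1, -0.64, 0.04, -0.0, 0.0]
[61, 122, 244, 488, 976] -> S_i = 61*2^i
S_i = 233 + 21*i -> [233, 254, 275, 296, 317]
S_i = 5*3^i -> [5, 15, 45, 135, 405]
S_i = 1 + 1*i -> [1, 2, 3, 4, 5]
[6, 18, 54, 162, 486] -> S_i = 6*3^i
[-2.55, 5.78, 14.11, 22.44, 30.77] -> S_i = -2.55 + 8.33*i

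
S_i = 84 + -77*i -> [84, 7, -70, -147, -224]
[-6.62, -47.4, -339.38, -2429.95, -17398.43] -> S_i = -6.62*7.16^i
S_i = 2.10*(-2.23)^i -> [2.1, -4.68, 10.44, -23.29, 51.93]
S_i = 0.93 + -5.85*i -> [0.93, -4.92, -10.77, -16.62, -22.47]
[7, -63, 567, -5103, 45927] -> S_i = 7*-9^i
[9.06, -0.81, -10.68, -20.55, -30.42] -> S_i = 9.06 + -9.87*i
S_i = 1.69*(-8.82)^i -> [1.69, -14.91, 131.47, -1159.56, 10227.3]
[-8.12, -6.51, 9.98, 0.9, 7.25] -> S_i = Random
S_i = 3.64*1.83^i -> [3.64, 6.66, 12.19, 22.31, 40.82]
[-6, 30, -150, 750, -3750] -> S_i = -6*-5^i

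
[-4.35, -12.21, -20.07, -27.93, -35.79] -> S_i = -4.35 + -7.86*i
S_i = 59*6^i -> [59, 354, 2124, 12744, 76464]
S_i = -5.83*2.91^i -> [-5.83, -16.97, -49.37, -143.66, -418.06]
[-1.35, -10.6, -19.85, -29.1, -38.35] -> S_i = -1.35 + -9.25*i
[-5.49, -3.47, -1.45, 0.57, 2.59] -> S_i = -5.49 + 2.02*i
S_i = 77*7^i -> [77, 539, 3773, 26411, 184877]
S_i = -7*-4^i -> [-7, 28, -112, 448, -1792]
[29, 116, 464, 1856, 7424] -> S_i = 29*4^i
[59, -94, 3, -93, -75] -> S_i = Random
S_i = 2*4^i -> [2, 8, 32, 128, 512]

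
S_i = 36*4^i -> [36, 144, 576, 2304, 9216]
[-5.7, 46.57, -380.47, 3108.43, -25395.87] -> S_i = -5.70*(-8.17)^i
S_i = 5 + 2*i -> [5, 7, 9, 11, 13]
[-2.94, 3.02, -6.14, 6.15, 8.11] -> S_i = Random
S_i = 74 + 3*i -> [74, 77, 80, 83, 86]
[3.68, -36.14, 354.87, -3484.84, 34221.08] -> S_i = 3.68*(-9.82)^i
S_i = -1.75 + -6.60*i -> [-1.75, -8.35, -14.95, -21.55, -28.15]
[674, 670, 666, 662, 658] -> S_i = 674 + -4*i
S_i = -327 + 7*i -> [-327, -320, -313, -306, -299]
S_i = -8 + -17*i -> [-8, -25, -42, -59, -76]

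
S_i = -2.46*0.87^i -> [-2.46, -2.14, -1.86, -1.62, -1.41]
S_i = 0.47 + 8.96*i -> [0.47, 9.43, 18.39, 27.35, 36.31]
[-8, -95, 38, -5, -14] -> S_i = Random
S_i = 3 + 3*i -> [3, 6, 9, 12, 15]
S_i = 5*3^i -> [5, 15, 45, 135, 405]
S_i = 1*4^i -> [1, 4, 16, 64, 256]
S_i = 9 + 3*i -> [9, 12, 15, 18, 21]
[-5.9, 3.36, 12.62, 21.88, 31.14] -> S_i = -5.90 + 9.26*i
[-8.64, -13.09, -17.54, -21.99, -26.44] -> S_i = -8.64 + -4.45*i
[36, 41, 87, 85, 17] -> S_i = Random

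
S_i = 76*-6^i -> [76, -456, 2736, -16416, 98496]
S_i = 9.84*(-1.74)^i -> [9.84, -17.12, 29.79, -51.84, 90.2]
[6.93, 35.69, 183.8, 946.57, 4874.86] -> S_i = 6.93*5.15^i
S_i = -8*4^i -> [-8, -32, -128, -512, -2048]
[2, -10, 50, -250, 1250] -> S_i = 2*-5^i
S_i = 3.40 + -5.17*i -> [3.4, -1.77, -6.94, -12.11, -17.28]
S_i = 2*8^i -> [2, 16, 128, 1024, 8192]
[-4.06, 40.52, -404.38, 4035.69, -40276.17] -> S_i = -4.06*(-9.98)^i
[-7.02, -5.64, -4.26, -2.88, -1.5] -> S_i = -7.02 + 1.38*i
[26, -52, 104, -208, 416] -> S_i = 26*-2^i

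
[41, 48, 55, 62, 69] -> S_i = 41 + 7*i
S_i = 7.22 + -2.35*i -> [7.22, 4.87, 2.52, 0.17, -2.18]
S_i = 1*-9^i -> [1, -9, 81, -729, 6561]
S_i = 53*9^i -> [53, 477, 4293, 38637, 347733]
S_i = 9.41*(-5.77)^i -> [9.41, -54.3, 313.29, -1807.66, 10430.21]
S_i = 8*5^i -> [8, 40, 200, 1000, 5000]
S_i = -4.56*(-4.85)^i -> [-4.56, 22.12, -107.26, 520.22, -2523.08]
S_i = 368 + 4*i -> [368, 372, 376, 380, 384]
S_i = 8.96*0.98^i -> [8.96, 8.78, 8.61, 8.43, 8.26]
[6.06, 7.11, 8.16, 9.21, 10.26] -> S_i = 6.06 + 1.05*i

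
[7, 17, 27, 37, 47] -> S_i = 7 + 10*i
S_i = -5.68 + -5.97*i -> [-5.68, -11.65, -17.62, -23.59, -29.56]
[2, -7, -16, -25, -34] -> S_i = 2 + -9*i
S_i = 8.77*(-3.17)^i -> [8.77, -27.8, 88.13, -279.37, 885.6]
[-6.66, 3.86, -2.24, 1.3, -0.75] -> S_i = -6.66*(-0.58)^i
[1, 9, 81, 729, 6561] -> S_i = 1*9^i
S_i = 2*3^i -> [2, 6, 18, 54, 162]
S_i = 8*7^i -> [8, 56, 392, 2744, 19208]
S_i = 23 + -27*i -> [23, -4, -31, -58, -85]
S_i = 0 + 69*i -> [0, 69, 138, 207, 276]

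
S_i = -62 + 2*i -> [-62, -60, -58, -56, -54]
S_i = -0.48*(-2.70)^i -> [-0.48, 1.3, -3.5, 9.45, -25.51]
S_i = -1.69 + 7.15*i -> [-1.69, 5.46, 12.61, 19.76, 26.91]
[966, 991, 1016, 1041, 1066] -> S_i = 966 + 25*i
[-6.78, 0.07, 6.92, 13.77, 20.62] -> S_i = -6.78 + 6.85*i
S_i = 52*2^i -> [52, 104, 208, 416, 832]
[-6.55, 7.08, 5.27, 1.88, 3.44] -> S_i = Random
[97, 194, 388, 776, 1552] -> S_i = 97*2^i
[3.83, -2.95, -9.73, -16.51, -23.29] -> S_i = 3.83 + -6.78*i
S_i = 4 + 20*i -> [4, 24, 44, 64, 84]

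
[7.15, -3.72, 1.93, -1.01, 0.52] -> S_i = 7.15*(-0.52)^i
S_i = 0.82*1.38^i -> [0.82, 1.13, 1.56, 2.16, 2.97]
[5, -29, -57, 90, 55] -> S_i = Random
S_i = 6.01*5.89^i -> [6.01, 35.4, 208.5, 1228.06, 7233.29]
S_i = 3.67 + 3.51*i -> [3.67, 7.18, 10.69, 14.2, 17.71]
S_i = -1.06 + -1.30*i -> [-1.06, -2.36, -3.66, -4.96, -6.26]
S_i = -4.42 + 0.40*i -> [-4.42, -4.02, -3.62, -3.22, -2.82]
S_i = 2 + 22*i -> [2, 24, 46, 68, 90]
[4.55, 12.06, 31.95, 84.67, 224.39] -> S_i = 4.55*2.65^i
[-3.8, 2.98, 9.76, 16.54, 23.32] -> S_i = -3.80 + 6.78*i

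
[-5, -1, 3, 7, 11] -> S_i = -5 + 4*i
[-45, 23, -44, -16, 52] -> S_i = Random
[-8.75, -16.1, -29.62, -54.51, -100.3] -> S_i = -8.75*1.84^i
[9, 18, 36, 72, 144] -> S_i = 9*2^i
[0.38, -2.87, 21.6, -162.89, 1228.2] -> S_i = 0.38*(-7.54)^i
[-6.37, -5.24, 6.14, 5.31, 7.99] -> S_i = Random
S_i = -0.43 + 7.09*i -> [-0.43, 6.66, 13.75, 20.84, 27.93]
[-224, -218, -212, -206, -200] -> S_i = -224 + 6*i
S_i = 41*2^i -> [41, 82, 164, 328, 656]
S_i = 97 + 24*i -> [97, 121, 145, 169, 193]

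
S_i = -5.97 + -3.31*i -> [-5.97, -9.28, -12.59, -15.9, -19.21]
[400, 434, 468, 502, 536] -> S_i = 400 + 34*i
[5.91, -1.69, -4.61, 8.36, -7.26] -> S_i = Random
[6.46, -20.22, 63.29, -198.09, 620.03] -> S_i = 6.46*(-3.13)^i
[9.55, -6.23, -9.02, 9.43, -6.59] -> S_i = Random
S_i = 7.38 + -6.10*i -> [7.38, 1.28, -4.82, -10.92, -17.02]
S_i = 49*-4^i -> [49, -196, 784, -3136, 12544]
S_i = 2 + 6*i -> [2, 8, 14, 20, 26]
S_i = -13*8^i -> [-13, -104, -832, -6656, -53248]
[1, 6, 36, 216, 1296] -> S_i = 1*6^i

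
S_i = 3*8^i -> [3, 24, 192, 1536, 12288]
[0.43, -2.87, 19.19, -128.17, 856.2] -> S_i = 0.43*(-6.68)^i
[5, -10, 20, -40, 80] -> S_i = 5*-2^i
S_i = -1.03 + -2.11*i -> [-1.03, -3.14, -5.25, -7.36, -9.47]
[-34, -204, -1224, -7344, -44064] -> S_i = -34*6^i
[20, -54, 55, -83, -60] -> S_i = Random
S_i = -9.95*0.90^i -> [-9.95, -8.96, -8.06, -7.25, -6.53]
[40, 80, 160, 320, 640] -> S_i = 40*2^i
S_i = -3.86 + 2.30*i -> [-3.86, -1.56, 0.74, 3.04, 5.34]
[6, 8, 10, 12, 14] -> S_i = 6 + 2*i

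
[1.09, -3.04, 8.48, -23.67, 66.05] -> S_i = 1.09*(-2.79)^i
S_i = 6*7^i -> [6, 42, 294, 2058, 14406]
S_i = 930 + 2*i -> [930, 932, 934, 936, 938]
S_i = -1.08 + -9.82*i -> [-1.08, -10.9, -20.72, -30.54, -40.36]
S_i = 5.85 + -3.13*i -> [5.85, 2.72, -0.41, -3.54, -6.67]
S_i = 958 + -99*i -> [958, 859, 760, 661, 562]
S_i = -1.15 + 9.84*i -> [-1.15, 8.69, 18.53, 28.37, 38.21]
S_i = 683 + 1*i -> [683, 684, 685, 686, 687]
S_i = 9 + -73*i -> [9, -64, -137, -210, -283]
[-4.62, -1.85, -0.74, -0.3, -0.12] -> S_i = -4.62*0.40^i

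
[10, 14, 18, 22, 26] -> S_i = 10 + 4*i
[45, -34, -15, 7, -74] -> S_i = Random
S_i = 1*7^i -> [1, 7, 49, 343, 2401]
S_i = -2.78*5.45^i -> [-2.78, -15.15, -82.57, -450.02, -2452.62]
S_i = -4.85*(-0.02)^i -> [-4.85, 0.1, -0.0, 0.0, -0.0]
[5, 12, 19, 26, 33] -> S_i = 5 + 7*i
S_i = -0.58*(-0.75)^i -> [-0.58, 0.43, -0.33, 0.24, -0.18]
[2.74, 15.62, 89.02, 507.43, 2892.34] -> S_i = 2.74*5.70^i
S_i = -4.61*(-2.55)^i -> [-4.61, 11.76, -29.98, 76.44, -194.92]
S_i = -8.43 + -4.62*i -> [-8.43, -13.05, -17.67, -22.29, -26.91]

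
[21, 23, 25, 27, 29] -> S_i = 21 + 2*i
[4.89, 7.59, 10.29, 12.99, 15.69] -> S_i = 4.89 + 2.70*i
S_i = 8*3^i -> [8, 24, 72, 216, 648]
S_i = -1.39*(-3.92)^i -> [-1.39, 5.45, -21.36, 83.73, -328.22]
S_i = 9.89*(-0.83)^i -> [9.89, -8.21, 6.81, -5.65, 4.69]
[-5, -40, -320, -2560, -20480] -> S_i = -5*8^i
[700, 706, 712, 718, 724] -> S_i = 700 + 6*i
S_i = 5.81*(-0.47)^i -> [5.81, -2.73, 1.28, -0.6, 0.28]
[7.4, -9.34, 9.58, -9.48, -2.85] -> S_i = Random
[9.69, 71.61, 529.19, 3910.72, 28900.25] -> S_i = 9.69*7.39^i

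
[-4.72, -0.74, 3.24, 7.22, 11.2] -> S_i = -4.72 + 3.98*i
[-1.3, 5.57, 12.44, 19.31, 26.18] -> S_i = -1.30 + 6.87*i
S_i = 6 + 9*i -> [6, 15, 24, 33, 42]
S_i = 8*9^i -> [8, 72, 648, 5832, 52488]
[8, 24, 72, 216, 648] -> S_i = 8*3^i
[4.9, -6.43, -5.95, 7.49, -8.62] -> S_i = Random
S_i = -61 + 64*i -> [-61, 3, 67, 131, 195]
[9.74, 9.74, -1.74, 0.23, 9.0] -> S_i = Random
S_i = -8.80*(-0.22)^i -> [-8.8, 1.94, -0.43, 0.09, -0.02]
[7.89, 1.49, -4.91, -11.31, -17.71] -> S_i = 7.89 + -6.40*i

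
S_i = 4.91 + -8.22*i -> [4.91, -3.31, -11.53, -19.75, -27.97]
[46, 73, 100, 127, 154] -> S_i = 46 + 27*i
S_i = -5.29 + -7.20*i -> [-5.29, -12.49, -19.69, -26.89, -34.09]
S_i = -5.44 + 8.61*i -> [-5.44, 3.17, 11.78, 20.39, 29.0]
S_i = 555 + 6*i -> [555, 561, 567, 573, 579]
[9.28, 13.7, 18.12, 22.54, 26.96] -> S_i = 9.28 + 4.42*i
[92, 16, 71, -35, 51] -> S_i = Random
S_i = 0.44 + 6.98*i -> [0.44, 7.42, 14.4, 21.38, 28.36]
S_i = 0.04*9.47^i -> [0.04, 0.38, 3.59, 33.97, 321.71]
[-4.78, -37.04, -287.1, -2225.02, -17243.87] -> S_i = -4.78*7.75^i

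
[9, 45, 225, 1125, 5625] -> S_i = 9*5^i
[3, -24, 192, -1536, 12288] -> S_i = 3*-8^i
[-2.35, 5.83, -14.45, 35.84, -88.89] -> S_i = -2.35*(-2.48)^i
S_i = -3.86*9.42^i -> [-3.86, -36.36, -342.52, -3226.56, -30394.21]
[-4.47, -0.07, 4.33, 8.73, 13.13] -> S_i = -4.47 + 4.40*i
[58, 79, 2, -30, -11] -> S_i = Random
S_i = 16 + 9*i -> [16, 25, 34, 43, 52]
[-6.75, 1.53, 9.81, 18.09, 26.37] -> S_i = -6.75 + 8.28*i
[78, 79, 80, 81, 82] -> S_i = 78 + 1*i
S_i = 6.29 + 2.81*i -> [6.29, 9.1, 11.91, 14.72, 17.53]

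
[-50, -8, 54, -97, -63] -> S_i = Random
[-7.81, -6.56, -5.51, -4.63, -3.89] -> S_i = -7.81*0.84^i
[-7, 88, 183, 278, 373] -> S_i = -7 + 95*i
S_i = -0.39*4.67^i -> [-0.39, -1.82, -8.51, -39.72, -185.49]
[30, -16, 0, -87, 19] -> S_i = Random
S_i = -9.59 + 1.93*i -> [-9.59, -7.66, -5.73, -3.8, -1.87]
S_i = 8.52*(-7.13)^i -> [8.52, -60.75, 433.13, -3088.22, 22019.01]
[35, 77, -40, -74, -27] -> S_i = Random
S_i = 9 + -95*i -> [9, -86, -181, -276, -371]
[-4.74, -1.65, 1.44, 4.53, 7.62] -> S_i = -4.74 + 3.09*i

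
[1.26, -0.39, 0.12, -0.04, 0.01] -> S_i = 1.26*(-0.31)^i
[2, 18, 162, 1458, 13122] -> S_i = 2*9^i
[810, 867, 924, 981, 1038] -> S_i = 810 + 57*i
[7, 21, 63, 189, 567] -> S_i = 7*3^i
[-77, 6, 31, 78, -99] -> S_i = Random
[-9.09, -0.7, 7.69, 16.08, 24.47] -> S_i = -9.09 + 8.39*i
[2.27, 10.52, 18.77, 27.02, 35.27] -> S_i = 2.27 + 8.25*i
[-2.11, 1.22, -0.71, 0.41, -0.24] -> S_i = -2.11*(-0.58)^i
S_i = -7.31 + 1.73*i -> [-7.31, -5.58, -3.85, -2.12, -0.39]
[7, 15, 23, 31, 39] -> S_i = 7 + 8*i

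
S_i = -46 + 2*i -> [-46, -44, -42, -40, -38]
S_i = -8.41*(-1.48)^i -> [-8.41, 12.45, -18.42, 27.26, -40.35]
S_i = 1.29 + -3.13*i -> [1.29, -1.84, -4.97, -8.1, -11.23]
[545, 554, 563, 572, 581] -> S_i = 545 + 9*i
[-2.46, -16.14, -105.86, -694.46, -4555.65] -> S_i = -2.46*6.56^i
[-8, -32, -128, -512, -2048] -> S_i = -8*4^i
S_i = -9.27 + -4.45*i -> [-9.27, -13.72, -18.17, -22.62, -27.07]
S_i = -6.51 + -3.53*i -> [-6.51, -10.04, -13.57, -17.1, -20.63]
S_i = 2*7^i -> [2, 14, 98, 686, 4802]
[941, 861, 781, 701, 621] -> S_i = 941 + -80*i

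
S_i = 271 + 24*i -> [271, 295, 319, 343, 367]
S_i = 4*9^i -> [4, 36, 324, 2916, 26244]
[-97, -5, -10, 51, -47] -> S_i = Random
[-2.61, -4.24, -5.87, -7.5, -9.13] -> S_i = -2.61 + -1.63*i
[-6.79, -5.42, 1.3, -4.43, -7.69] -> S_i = Random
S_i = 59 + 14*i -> [59, 73, 87, 101, 115]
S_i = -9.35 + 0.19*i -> [-9.35, -9.16, -8.97, -8.78, -8.59]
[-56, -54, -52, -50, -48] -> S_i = -56 + 2*i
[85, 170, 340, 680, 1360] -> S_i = 85*2^i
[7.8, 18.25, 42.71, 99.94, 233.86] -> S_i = 7.80*2.34^i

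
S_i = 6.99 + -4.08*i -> [6.99, 2.91, -1.17, -5.25, -9.33]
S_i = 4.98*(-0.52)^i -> [4.98, -2.59, 1.35, -0.7, 0.36]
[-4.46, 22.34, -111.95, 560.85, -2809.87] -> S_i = -4.46*(-5.01)^i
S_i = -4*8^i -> [-4, -32, -256, -2048, -16384]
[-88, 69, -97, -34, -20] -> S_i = Random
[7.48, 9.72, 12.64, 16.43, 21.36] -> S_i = 7.48*1.30^i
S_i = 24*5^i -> [24, 120, 600, 3000, 15000]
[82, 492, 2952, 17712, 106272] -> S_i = 82*6^i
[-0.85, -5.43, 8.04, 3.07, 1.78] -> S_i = Random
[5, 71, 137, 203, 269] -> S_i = 5 + 66*i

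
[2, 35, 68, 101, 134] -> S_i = 2 + 33*i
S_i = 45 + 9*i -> [45, 54, 63, 72, 81]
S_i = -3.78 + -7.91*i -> [-3.78, -11.69, -19.6, -27.51, -35.42]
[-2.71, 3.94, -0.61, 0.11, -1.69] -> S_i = Random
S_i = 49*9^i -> [49, 441, 3969, 35721, 321489]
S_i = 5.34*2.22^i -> [5.34, 11.85, 26.32, 58.43, 129.7]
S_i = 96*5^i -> [96, 480, 2400, 12000, 60000]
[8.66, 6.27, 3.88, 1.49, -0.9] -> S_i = 8.66 + -2.39*i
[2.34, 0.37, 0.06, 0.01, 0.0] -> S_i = 2.34*0.16^i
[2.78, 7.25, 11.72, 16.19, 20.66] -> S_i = 2.78 + 4.47*i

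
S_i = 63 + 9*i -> [63, 72, 81, 90, 99]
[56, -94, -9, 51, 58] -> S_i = Random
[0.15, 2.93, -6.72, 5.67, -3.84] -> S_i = Random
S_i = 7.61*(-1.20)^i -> [7.61, -9.13, 10.96, -13.15, 15.78]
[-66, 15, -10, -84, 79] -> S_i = Random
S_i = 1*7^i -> [1, 7, 49, 343, 2401]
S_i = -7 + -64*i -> [-7, -71, -135, -199, -263]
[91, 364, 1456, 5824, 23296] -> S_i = 91*4^i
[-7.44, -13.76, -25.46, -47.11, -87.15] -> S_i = -7.44*1.85^i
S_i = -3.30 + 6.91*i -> [-3.3, 3.61, 10.52, 17.43, 24.34]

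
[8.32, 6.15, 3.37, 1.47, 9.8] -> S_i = Random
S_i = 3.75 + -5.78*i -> [3.75, -2.03, -7.81, -13.59, -19.37]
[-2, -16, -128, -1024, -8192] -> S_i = -2*8^i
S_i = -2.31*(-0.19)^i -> [-2.31, 0.44, -0.08, 0.02, -0.0]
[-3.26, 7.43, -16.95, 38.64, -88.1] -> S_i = -3.26*(-2.28)^i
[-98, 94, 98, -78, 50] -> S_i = Random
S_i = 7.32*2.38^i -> [7.32, 17.42, 41.46, 98.68, 234.87]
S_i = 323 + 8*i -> [323, 331, 339, 347, 355]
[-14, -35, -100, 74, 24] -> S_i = Random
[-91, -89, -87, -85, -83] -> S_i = -91 + 2*i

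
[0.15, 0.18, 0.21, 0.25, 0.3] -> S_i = 0.15*1.19^i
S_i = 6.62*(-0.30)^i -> [6.62, -1.99, 0.6, -0.18, 0.05]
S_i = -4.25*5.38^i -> [-4.25, -22.86, -123.01, -661.81, -3560.56]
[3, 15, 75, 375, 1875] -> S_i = 3*5^i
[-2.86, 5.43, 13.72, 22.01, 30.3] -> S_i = -2.86 + 8.29*i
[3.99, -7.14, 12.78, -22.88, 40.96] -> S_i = 3.99*(-1.79)^i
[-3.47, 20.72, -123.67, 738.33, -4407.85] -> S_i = -3.47*(-5.97)^i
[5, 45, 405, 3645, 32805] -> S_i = 5*9^i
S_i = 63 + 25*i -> [63, 88, 113, 138, 163]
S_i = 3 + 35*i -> [3, 38, 73, 108, 143]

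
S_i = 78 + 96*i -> [78, 174, 270, 366, 462]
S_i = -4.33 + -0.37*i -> [-4.33, -4.7, -5.07, -5.44, -5.81]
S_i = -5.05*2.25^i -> [-5.05, -11.36, -25.57, -57.52, -129.43]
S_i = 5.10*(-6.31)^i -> [5.1, -32.18, 203.06, -1281.32, 8085.14]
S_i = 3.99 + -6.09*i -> [3.99, -2.1, -8.19, -14.28, -20.37]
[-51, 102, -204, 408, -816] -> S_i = -51*-2^i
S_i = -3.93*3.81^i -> [-3.93, -14.97, -57.05, -217.35, -828.12]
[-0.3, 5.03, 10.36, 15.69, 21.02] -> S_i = -0.30 + 5.33*i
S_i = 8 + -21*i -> [8, -13, -34, -55, -76]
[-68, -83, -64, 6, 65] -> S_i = Random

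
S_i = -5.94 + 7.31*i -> [-5.94, 1.37, 8.68, 15.99, 23.3]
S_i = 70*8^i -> [70, 560, 4480, 35840, 286720]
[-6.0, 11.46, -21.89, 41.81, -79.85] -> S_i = -6.00*(-1.91)^i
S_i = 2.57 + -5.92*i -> [2.57, -3.35, -9.27, -15.19, -21.11]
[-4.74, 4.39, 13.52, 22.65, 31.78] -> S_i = -4.74 + 9.13*i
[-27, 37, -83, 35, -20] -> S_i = Random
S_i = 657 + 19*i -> [657, 676, 695, 714, 733]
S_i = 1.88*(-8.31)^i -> [1.88, -15.62, 129.83, -1078.85, 8965.24]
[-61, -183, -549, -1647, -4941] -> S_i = -61*3^i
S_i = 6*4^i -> [6, 24, 96, 384, 1536]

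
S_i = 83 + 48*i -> [83, 131, 179, 227, 275]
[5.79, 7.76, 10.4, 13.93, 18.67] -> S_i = 5.79*1.34^i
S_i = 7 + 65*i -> [7, 72, 137, 202, 267]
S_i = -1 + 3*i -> [-1, 2, 5, 8, 11]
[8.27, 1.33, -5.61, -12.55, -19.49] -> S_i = 8.27 + -6.94*i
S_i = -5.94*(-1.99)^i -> [-5.94, 11.82, -23.52, 46.81, -93.15]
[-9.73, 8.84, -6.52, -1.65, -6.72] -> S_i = Random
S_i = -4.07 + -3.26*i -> [-4.07, -7.33, -10.59, -13.85, -17.11]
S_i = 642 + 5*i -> [642, 647, 652, 657, 662]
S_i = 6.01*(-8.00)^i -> [6.01, -48.08, 384.64, -3077.12, 24616.96]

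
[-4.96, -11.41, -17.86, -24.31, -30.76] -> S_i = -4.96 + -6.45*i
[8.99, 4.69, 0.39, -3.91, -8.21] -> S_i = 8.99 + -4.30*i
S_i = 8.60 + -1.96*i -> [8.6, 6.64, 4.68, 2.72, 0.76]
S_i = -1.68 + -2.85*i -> [-1.68, -4.53, -7.38, -10.23, -13.08]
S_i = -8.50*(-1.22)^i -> [-8.5, 10.37, -12.65, 15.43, -18.83]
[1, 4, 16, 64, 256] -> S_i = 1*4^i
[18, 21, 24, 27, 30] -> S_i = 18 + 3*i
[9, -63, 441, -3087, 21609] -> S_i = 9*-7^i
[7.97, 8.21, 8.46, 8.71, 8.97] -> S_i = 7.97*1.03^i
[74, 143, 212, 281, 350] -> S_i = 74 + 69*i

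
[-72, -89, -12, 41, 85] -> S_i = Random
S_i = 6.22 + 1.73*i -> [6.22, 7.95, 9.68, 11.41, 13.14]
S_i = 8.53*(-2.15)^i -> [8.53, -18.34, 39.43, -84.77, 182.26]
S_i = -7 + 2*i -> [-7, -5, -3, -1, 1]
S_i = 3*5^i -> [3, 15, 75, 375, 1875]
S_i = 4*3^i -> [4, 12, 36, 108, 324]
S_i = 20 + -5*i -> [20, 15, 10, 5, 0]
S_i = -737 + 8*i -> [-737, -729, -721, -713, -705]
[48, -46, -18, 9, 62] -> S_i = Random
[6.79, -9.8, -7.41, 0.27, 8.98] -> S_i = Random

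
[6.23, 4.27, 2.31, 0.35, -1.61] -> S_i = 6.23 + -1.96*i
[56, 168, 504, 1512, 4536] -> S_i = 56*3^i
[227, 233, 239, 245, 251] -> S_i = 227 + 6*i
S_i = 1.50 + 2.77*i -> [1.5, 4.27, 7.04, 9.81, 12.58]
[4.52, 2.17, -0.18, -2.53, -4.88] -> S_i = 4.52 + -2.35*i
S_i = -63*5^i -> [-63, -315, -1575, -7875, -39375]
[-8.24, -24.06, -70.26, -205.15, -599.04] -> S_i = -8.24*2.92^i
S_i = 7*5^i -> [7, 35, 175, 875, 4375]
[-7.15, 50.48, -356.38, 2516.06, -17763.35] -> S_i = -7.15*(-7.06)^i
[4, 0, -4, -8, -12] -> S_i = 4 + -4*i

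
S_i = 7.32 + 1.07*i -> [7.32, 8.39, 9.46, 10.53, 11.6]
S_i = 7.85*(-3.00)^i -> [7.85, -23.55, 70.65, -211.95, 635.85]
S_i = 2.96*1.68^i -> [2.96, 4.97, 8.35, 14.04, 23.58]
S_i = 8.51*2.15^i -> [8.51, 18.3, 39.34, 84.58, 181.84]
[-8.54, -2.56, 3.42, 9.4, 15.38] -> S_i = -8.54 + 5.98*i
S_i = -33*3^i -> [-33, -99, -297, -891, -2673]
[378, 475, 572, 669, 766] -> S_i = 378 + 97*i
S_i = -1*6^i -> [-1, -6, -36, -216, -1296]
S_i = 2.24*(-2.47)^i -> [2.24, -5.53, 13.67, -33.76, 83.37]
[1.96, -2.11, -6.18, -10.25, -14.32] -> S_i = 1.96 + -4.07*i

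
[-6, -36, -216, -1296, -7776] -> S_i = -6*6^i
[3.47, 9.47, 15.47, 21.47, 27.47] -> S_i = 3.47 + 6.00*i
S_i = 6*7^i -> [6, 42, 294, 2058, 14406]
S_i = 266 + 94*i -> [266, 360, 454, 548, 642]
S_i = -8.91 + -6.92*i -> [-8.91, -15.83, -22.75, -29.67, -36.59]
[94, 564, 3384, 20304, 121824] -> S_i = 94*6^i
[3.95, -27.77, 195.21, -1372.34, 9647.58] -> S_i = 3.95*(-7.03)^i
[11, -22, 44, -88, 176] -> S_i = 11*-2^i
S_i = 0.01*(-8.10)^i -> [0.01, -0.08, 0.66, -5.31, 43.05]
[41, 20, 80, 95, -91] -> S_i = Random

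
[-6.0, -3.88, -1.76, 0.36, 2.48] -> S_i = -6.00 + 2.12*i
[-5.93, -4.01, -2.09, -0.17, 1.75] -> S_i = -5.93 + 1.92*i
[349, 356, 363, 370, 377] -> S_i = 349 + 7*i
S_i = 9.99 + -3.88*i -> [9.99, 6.11, 2.23, -1.65, -5.53]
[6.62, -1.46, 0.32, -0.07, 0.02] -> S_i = 6.62*(-0.22)^i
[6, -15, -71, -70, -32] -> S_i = Random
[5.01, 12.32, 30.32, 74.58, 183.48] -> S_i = 5.01*2.46^i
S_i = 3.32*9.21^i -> [3.32, 30.58, 281.62, 2593.68, 23887.82]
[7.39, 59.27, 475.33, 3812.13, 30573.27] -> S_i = 7.39*8.02^i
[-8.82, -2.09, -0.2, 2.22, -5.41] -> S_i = Random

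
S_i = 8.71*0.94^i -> [8.71, 8.19, 7.7, 7.23, 6.8]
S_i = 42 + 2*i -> [42, 44, 46, 48, 50]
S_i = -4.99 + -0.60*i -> [-4.99, -5.59, -6.19, -6.79, -7.39]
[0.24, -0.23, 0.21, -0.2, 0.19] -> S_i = 0.24*(-0.94)^i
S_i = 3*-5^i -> [3, -15, 75, -375, 1875]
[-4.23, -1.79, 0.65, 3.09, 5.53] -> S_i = -4.23 + 2.44*i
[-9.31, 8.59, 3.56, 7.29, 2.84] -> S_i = Random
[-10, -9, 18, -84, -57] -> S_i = Random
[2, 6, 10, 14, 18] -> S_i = 2 + 4*i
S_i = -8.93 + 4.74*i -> [-8.93, -4.19, 0.55, 5.29, 10.03]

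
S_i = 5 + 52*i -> [5, 57, 109, 161, 213]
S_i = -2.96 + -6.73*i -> [-2.96, -9.69, -16.42, -23.15, -29.88]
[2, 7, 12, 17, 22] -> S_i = 2 + 5*i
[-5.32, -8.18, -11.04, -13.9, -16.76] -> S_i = -5.32 + -2.86*i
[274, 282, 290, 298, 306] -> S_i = 274 + 8*i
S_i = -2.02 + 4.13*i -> [-2.02, 2.11, 6.24, 10.37, 14.5]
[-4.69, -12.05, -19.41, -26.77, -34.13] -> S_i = -4.69 + -7.36*i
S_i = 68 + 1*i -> [68, 69, 70, 71, 72]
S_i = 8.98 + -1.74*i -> [8.98, 7.24, 5.5, 3.76, 2.02]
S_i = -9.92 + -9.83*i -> [-9.92, -19.75, -29.58, -39.41, -49.24]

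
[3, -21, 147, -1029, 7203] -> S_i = 3*-7^i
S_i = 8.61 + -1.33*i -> [8.61, 7.28, 5.95, 4.62, 3.29]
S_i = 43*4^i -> [43, 172, 688, 2752, 11008]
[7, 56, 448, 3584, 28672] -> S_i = 7*8^i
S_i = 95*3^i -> [95, 285, 855, 2565, 7695]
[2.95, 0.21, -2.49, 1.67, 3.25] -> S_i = Random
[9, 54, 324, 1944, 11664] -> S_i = 9*6^i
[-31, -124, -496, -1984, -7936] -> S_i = -31*4^i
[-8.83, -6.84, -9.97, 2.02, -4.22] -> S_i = Random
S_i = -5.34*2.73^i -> [-5.34, -14.58, -39.8, -108.65, -296.61]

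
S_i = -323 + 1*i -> [-323, -322, -321, -320, -319]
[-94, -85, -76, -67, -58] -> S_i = -94 + 9*i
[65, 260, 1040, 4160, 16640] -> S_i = 65*4^i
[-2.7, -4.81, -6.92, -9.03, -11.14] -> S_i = -2.70 + -2.11*i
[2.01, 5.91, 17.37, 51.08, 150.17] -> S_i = 2.01*2.94^i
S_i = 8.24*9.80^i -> [8.24, 80.75, 791.37, 7755.42, 76003.14]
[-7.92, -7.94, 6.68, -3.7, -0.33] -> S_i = Random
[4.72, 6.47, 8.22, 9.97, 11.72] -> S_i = 4.72 + 1.75*i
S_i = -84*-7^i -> [-84, 588, -4116, 28812, -201684]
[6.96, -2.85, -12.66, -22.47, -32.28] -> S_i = 6.96 + -9.81*i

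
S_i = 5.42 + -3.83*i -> [5.42, 1.59, -2.24, -6.07, -9.9]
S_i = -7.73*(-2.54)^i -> [-7.73, 19.63, -49.87, 126.67, -321.75]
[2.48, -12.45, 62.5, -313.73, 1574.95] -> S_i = 2.48*(-5.02)^i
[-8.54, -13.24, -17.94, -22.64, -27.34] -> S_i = -8.54 + -4.70*i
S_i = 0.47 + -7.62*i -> [0.47, -7.15, -14.77, -22.39, -30.01]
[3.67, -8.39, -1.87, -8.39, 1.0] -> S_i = Random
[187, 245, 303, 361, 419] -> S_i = 187 + 58*i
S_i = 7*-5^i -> [7, -35, 175, -875, 4375]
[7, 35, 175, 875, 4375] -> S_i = 7*5^i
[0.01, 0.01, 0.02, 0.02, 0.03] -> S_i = 0.01*1.27^i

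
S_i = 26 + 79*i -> [26, 105, 184, 263, 342]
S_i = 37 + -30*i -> [37, 7, -23, -53, -83]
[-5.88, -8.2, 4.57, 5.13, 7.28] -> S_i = Random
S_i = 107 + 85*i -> [107, 192, 277, 362, 447]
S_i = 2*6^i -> [2, 12, 72, 432, 2592]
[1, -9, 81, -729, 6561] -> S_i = 1*-9^i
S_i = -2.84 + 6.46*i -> [-2.84, 3.62, 10.08, 16.54, 23.0]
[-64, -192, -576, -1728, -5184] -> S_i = -64*3^i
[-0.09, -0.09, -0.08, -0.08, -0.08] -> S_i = -0.09*0.96^i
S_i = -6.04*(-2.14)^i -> [-6.04, 12.93, -27.66, 59.19, -126.68]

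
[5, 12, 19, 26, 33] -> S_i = 5 + 7*i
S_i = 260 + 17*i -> [260, 277, 294, 311, 328]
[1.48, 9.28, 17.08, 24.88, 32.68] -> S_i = 1.48 + 7.80*i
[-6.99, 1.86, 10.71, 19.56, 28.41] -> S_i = -6.99 + 8.85*i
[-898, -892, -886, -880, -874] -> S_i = -898 + 6*i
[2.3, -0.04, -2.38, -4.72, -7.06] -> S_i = 2.30 + -2.34*i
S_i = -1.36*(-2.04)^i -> [-1.36, 2.77, -5.66, 11.55, -23.55]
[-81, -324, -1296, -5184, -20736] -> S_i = -81*4^i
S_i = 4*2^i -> [4, 8, 16, 32, 64]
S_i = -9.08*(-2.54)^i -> [-9.08, 23.06, -58.58, 148.79, -377.94]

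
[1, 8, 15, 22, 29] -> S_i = 1 + 7*i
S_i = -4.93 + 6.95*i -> [-4.93, 2.02, 8.97, 15.92, 22.87]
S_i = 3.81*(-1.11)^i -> [3.81, -4.23, 4.69, -5.21, 5.78]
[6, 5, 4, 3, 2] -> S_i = 6 + -1*i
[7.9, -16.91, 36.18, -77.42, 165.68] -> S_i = 7.90*(-2.14)^i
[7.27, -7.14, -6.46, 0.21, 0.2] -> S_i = Random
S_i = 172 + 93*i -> [172, 265, 358, 451, 544]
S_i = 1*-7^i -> [1, -7, 49, -343, 2401]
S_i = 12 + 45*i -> [12, 57, 102, 147, 192]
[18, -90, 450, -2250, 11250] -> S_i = 18*-5^i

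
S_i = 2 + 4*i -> [2, 6, 10, 14, 18]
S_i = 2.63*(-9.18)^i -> [2.63, -24.14, 221.64, -2034.62, 18677.83]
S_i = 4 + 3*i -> [4, 7, 10, 13, 16]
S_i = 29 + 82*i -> [29, 111, 193, 275, 357]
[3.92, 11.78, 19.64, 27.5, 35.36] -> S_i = 3.92 + 7.86*i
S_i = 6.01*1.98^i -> [6.01, 11.9, 23.56, 46.65, 92.37]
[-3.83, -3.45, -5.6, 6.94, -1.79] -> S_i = Random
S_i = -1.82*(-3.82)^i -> [-1.82, 6.95, -26.56, 101.45, -387.55]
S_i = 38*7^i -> [38, 266, 1862, 13034, 91238]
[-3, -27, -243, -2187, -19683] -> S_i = -3*9^i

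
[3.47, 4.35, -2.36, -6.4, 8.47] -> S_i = Random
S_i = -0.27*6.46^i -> [-0.27, -1.74, -11.27, -72.79, -470.21]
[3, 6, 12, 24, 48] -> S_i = 3*2^i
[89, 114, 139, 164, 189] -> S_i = 89 + 25*i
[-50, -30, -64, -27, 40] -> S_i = Random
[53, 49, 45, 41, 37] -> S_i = 53 + -4*i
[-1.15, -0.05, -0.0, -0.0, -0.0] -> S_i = -1.15*0.04^i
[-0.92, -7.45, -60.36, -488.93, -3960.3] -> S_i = -0.92*8.10^i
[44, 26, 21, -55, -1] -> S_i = Random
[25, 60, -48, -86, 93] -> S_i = Random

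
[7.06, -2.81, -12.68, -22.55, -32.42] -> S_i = 7.06 + -9.87*i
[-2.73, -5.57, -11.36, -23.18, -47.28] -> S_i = -2.73*2.04^i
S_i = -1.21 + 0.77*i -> [-1.21, -0.44, 0.33, 1.1, 1.87]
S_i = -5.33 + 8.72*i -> [-5.33, 3.39, 12.11, 20.83, 29.55]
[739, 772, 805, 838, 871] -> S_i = 739 + 33*i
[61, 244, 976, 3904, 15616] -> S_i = 61*4^i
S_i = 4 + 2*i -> [4, 6, 8, 10, 12]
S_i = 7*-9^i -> [7, -63, 567, -5103, 45927]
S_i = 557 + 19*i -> [557, 576, 595, 614, 633]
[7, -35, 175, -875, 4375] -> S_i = 7*-5^i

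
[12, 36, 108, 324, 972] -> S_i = 12*3^i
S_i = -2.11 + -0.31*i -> [-2.11, -2.42, -2.73, -3.04, -3.35]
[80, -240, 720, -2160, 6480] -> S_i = 80*-3^i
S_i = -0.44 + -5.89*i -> [-0.44, -6.33, -12.22, -18.11, -24.0]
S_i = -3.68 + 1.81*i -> [-3.68, -1.87, -0.06, 1.75, 3.56]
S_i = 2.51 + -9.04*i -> [2.51, -6.53, -15.57, -24.61, -33.65]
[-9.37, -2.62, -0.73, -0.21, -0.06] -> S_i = -9.37*0.28^i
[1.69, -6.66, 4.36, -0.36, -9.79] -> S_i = Random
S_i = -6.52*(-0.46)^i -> [-6.52, 3.0, -1.38, 0.63, -0.29]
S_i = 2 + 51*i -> [2, 53, 104, 155, 206]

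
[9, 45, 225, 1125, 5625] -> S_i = 9*5^i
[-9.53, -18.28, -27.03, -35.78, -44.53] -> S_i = -9.53 + -8.75*i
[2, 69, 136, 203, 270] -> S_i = 2 + 67*i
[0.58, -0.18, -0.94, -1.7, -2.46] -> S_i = 0.58 + -0.76*i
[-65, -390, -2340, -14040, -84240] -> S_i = -65*6^i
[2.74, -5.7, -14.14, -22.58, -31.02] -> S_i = 2.74 + -8.44*i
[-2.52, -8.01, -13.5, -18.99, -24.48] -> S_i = -2.52 + -5.49*i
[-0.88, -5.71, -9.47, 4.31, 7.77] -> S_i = Random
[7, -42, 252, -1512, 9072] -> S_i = 7*-6^i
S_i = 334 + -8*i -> [334, 326, 318, 310, 302]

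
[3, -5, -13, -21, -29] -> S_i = 3 + -8*i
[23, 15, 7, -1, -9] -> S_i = 23 + -8*i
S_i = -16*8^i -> [-16, -128, -1024, -8192, -65536]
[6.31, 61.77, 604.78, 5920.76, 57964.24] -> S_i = 6.31*9.79^i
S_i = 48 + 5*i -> [48, 53, 58, 63, 68]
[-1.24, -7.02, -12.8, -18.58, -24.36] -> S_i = -1.24 + -5.78*i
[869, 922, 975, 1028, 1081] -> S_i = 869 + 53*i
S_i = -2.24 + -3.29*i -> [-2.24, -5.53, -8.82, -12.11, -15.4]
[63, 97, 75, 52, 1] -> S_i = Random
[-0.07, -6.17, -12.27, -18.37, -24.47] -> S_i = -0.07 + -6.10*i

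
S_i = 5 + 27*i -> [5, 32, 59, 86, 113]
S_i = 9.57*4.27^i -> [9.57, 40.86, 174.49, 745.07, 3181.44]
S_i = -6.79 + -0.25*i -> [-6.79, -7.04, -7.29, -7.54, -7.79]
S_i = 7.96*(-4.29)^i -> [7.96, -34.15, 146.5, -628.47, 2696.14]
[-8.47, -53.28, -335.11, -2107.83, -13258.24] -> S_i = -8.47*6.29^i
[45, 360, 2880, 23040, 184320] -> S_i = 45*8^i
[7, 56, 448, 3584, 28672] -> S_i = 7*8^i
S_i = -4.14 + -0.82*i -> [-4.14, -4.96, -5.78, -6.6, -7.42]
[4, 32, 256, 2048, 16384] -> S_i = 4*8^i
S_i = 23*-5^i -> [23, -115, 575, -2875, 14375]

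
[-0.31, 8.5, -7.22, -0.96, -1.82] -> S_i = Random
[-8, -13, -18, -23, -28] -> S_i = -8 + -5*i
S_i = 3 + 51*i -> [3, 54, 105, 156, 207]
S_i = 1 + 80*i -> [1, 81, 161, 241, 321]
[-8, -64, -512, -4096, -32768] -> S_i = -8*8^i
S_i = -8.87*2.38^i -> [-8.87, -21.11, -50.24, -119.58, -284.6]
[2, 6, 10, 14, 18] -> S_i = 2 + 4*i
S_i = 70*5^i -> [70, 350, 1750, 8750, 43750]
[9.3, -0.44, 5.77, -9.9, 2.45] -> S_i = Random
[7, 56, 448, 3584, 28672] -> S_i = 7*8^i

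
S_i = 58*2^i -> [58, 116, 232, 464, 928]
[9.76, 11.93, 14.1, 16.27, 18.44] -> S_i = 9.76 + 2.17*i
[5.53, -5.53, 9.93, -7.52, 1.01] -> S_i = Random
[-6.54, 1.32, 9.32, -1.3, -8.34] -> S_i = Random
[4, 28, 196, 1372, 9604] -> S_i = 4*7^i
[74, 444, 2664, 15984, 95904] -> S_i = 74*6^i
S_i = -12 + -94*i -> [-12, -106, -200, -294, -388]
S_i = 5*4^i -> [5, 20, 80, 320, 1280]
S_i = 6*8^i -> [6, 48, 384, 3072, 24576]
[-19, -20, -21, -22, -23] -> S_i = -19 + -1*i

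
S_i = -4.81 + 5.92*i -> [-4.81, 1.11, 7.03, 12.95, 18.87]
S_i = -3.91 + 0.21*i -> [-3.91, -3.7, -3.49, -3.28, -3.07]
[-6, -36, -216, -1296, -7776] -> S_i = -6*6^i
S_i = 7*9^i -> [7, 63, 567, 5103, 45927]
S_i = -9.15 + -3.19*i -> [-9.15, -12.34, -15.53, -18.72, -21.91]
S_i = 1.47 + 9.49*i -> [1.47, 10.96, 20.45, 29.94, 39.43]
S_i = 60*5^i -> [60, 300, 1500, 7500, 37500]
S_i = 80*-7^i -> [80, -560, 3920, -27440, 192080]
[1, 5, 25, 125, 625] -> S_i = 1*5^i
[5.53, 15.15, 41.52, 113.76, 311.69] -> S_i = 5.53*2.74^i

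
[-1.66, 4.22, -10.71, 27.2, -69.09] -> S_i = -1.66*(-2.54)^i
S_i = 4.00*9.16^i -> [4.0, 36.64, 335.62, 3074.3, 28160.6]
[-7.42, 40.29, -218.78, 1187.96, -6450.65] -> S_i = -7.42*(-5.43)^i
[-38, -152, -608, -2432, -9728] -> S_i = -38*4^i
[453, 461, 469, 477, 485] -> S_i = 453 + 8*i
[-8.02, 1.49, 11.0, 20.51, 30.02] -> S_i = -8.02 + 9.51*i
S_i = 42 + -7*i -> [42, 35, 28, 21, 14]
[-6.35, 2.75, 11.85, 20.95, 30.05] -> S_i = -6.35 + 9.10*i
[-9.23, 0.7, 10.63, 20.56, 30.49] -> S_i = -9.23 + 9.93*i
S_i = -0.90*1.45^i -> [-0.9, -1.3, -1.89, -2.74, -3.98]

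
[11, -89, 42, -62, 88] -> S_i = Random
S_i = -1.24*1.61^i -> [-1.24, -2.0, -3.21, -5.17, -8.33]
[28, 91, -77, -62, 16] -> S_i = Random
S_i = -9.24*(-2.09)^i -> [-9.24, 19.31, -40.36, 84.35, -176.3]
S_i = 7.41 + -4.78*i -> [7.41, 2.63, -2.15, -6.93, -11.71]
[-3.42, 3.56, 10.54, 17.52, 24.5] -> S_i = -3.42 + 6.98*i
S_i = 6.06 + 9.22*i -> [6.06, 15.28, 24.5, 33.72, 42.94]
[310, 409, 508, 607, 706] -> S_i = 310 + 99*i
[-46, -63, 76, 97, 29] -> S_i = Random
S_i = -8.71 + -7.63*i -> [-8.71, -16.34, -23.97, -31.6, -39.23]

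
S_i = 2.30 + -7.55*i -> [2.3, -5.25, -12.8, -20.35, -27.9]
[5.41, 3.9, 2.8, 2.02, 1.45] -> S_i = 5.41*0.72^i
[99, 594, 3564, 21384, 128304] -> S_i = 99*6^i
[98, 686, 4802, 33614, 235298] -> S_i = 98*7^i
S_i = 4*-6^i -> [4, -24, 144, -864, 5184]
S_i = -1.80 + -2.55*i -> [-1.8, -4.35, -6.9, -9.45, -12.0]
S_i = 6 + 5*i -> [6, 11, 16, 21, 26]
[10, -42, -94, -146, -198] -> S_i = 10 + -52*i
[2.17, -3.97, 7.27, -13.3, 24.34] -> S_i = 2.17*(-1.83)^i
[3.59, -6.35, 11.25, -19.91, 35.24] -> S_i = 3.59*(-1.77)^i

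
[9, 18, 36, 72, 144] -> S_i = 9*2^i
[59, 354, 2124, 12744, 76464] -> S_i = 59*6^i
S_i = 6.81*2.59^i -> [6.81, 17.64, 45.68, 118.32, 306.44]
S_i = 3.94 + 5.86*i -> [3.94, 9.8, 15.66, 21.52, 27.38]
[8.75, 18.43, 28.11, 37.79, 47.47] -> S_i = 8.75 + 9.68*i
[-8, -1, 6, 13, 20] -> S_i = -8 + 7*i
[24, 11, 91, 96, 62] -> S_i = Random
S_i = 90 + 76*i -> [90, 166, 242, 318, 394]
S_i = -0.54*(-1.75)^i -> [-0.54, 0.94, -1.65, 2.89, -5.06]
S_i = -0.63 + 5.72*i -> [-0.63, 5.09, 10.81, 16.53, 22.25]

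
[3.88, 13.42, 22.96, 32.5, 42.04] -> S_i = 3.88 + 9.54*i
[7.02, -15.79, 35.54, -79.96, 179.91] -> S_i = 7.02*(-2.25)^i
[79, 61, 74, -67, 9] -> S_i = Random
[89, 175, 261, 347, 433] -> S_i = 89 + 86*i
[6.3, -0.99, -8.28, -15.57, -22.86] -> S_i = 6.30 + -7.29*i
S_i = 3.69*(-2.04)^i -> [3.69, -7.53, 15.36, -31.33, 63.91]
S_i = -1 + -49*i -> [-1, -50, -99, -148, -197]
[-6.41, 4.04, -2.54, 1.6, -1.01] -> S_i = -6.41*(-0.63)^i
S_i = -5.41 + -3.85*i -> [-5.41, -9.26, -13.11, -16.96, -20.81]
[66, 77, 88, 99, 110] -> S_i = 66 + 11*i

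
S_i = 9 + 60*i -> [9, 69, 129, 189, 249]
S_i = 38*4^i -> [38, 152, 608, 2432, 9728]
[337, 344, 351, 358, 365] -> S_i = 337 + 7*i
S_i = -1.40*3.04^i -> [-1.4, -4.26, -12.94, -39.33, -119.57]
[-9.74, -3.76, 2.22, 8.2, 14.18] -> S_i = -9.74 + 5.98*i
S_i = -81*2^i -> [-81, -162, -324, -648, -1296]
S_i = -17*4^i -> [-17, -68, -272, -1088, -4352]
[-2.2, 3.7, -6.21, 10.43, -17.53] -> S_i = -2.20*(-1.68)^i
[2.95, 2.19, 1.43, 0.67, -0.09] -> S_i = 2.95 + -0.76*i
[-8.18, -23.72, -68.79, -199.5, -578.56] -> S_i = -8.18*2.90^i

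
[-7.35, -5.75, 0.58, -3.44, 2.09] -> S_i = Random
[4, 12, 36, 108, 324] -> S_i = 4*3^i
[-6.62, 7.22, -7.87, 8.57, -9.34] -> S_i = -6.62*(-1.09)^i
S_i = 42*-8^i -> [42, -336, 2688, -21504, 172032]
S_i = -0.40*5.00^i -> [-0.4, -2.0, -10.0, -50.0, -250.0]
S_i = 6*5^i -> [6, 30, 150, 750, 3750]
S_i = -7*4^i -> [-7, -28, -112, -448, -1792]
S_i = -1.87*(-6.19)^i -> [-1.87, 11.58, -71.65, 443.52, -2745.39]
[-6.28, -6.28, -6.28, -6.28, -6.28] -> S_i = -6.28*1.00^i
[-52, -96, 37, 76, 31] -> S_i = Random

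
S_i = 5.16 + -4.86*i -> [5.16, 0.3, -4.56, -9.42, -14.28]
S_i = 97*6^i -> [97, 582, 3492, 20952, 125712]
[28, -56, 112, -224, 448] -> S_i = 28*-2^i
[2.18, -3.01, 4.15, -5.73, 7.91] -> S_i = 2.18*(-1.38)^i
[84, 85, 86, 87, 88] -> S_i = 84 + 1*i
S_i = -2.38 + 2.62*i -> [-2.38, 0.24, 2.86, 5.48, 8.1]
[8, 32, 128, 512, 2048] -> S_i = 8*4^i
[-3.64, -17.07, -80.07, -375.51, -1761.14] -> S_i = -3.64*4.69^i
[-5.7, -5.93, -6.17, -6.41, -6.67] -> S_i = -5.70*1.04^i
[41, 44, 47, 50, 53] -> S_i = 41 + 3*i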